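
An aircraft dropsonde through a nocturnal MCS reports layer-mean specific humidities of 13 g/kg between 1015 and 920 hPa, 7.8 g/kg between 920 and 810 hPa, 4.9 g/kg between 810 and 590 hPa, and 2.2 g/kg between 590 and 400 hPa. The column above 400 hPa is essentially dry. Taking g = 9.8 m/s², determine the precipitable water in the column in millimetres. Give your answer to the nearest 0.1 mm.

Precipitable water is the column-integrated vapour mass per unit area: PW = (1/g) Σ q̄ Δp, with q in kg/kg and Δp in Pa (1 kg/m² of water = 1 mm).
Layer 1015–920 hPa: Δp = 95 hPa = 9500 Pa, q̄ = 0.013 kg/kg → 0.013 × 9500 / 9.8 = 12.60 mm
Layer 920–810 hPa: Δp = 110 hPa = 11000 Pa, q̄ = 0.0078 kg/kg → 0.0078 × 11000 / 9.8 = 8.76 mm
Layer 810–590 hPa: Δp = 220 hPa = 22000 Pa, q̄ = 0.0049 kg/kg → 0.0049 × 22000 / 9.8 = 11.00 mm
Layer 590–400 hPa: Δp = 190 hPa = 19000 Pa, q̄ = 0.0022 kg/kg → 0.0022 × 19000 / 9.8 = 4.27 mm
PW = 12.60 + 8.76 + 11.00 + 4.27 = 36.63 ≈ 36.6 mm.

PW ≈ 36.6 mm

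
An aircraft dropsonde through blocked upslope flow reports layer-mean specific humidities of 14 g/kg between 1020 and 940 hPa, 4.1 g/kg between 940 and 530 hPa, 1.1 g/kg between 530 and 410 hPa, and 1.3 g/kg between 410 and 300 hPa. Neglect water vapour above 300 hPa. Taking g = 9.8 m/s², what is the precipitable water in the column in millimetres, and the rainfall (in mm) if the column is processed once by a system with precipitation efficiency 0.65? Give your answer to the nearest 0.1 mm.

Precipitable water is the column-integrated vapour mass per unit area: PW = (1/g) Σ q̄ Δp, with q in kg/kg and Δp in Pa (1 kg/m² of water = 1 mm).
Layer 1020–940 hPa: Δp = 80 hPa = 8000 Pa, q̄ = 0.014 kg/kg → 0.014 × 8000 / 9.8 = 11.43 mm
Layer 940–530 hPa: Δp = 410 hPa = 41000 Pa, q̄ = 0.0041 kg/kg → 0.0041 × 41000 / 9.8 = 17.15 mm
Layer 530–410 hPa: Δp = 120 hPa = 12000 Pa, q̄ = 0.0011 kg/kg → 0.0011 × 12000 / 9.8 = 1.35 mm
Layer 410–300 hPa: Δp = 110 hPa = 11000 Pa, q̄ = 0.0013 kg/kg → 0.0013 × 11000 / 9.8 = 1.46 mm
PW = 11.43 + 17.15 + 1.35 + 1.46 = 31.39 ≈ 31.4 mm.
Rainfall = ε × PW = 0.65 × 31.4 = 20.4 mm.

PW ≈ 31.4 mm; rainfall ≈ 20.4 mm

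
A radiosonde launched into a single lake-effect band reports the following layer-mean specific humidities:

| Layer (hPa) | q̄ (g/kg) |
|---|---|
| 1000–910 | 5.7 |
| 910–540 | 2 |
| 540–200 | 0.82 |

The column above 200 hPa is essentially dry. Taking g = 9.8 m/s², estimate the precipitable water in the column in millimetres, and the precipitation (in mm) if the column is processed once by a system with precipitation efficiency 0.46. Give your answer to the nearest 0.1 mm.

Precipitable water is the column-integrated vapour mass per unit area: PW = (1/g) Σ q̄ Δp, with q in kg/kg and Δp in Pa (1 kg/m² of water = 1 mm).
Layer 1000–910 hPa: Δp = 90 hPa = 9000 Pa, q̄ = 0.0057 kg/kg → 0.0057 × 9000 / 9.8 = 5.23 mm
Layer 910–540 hPa: Δp = 370 hPa = 37000 Pa, q̄ = 0.002 kg/kg → 0.002 × 37000 / 9.8 = 7.55 mm
Layer 540–200 hPa: Δp = 340 hPa = 34000 Pa, q̄ = 0.00082 kg/kg → 0.00082 × 34000 / 9.8 = 2.84 mm
PW = 5.23 + 7.55 + 2.84 = 15.62 ≈ 15.6 mm.
Precipitation = ε × PW = 0.46 × 15.6 = 7.2 mm.

PW ≈ 15.6 mm; precipitation ≈ 7.2 mm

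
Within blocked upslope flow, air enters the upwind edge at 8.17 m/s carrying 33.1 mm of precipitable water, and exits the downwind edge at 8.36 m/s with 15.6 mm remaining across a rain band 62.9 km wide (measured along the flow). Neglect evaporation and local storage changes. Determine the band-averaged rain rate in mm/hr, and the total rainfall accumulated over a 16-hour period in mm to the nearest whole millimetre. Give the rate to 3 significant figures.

R ≈ 8.01 mm/hr; total ≈ 128 mm

Column moisture flux per unit crosswind length is F = V × PW.
Inflow: F_in = 8.17 × 33.1 = 270.427 mm·m/s
Outflow: F_out = 8.36 × 15.6 = 130.416 mm·m/s
Steady-state rate R = (F_in − F_out)/L = (270.427 − 130.416) / 62900 m = 2.226e-03 mm/s.
R = 2.226e-03 × 3600 = 8.01 mm/hr.
Over 16 h: total = 8.01 × 16 = 128.16 ≈ 128 mm.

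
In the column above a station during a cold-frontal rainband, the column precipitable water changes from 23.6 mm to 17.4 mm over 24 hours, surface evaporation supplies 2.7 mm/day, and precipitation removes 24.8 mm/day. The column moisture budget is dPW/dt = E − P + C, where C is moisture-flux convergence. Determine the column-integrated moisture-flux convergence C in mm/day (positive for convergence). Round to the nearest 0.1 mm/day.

C ≈ 15.9 mm/day

dPW/dt = (17.4 − 23.6) mm / (24/24 day) = -6.200 mm/day.
C = dPW/dt − E + P = (-6.200) − 2.7 + 24.8 = 15.9 mm/day.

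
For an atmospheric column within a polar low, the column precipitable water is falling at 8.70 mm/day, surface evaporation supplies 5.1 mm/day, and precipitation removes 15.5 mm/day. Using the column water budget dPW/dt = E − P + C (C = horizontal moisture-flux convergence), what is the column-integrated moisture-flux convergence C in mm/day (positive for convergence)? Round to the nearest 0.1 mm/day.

C ≈ 1.7 mm/day

dPW/dt = -8.70 mm/day.
C = dPW/dt − E + P = (-8.70) − 5.1 + 15.5 = 1.7 mm/day.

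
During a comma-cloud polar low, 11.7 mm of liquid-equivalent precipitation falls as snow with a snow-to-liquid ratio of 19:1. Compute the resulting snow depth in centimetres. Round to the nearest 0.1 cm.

snow depth ≈ 22.2 cm

Snow depth = liquid × ratio = 11.7 mm × 19 = 222.3 mm = 22.2 cm.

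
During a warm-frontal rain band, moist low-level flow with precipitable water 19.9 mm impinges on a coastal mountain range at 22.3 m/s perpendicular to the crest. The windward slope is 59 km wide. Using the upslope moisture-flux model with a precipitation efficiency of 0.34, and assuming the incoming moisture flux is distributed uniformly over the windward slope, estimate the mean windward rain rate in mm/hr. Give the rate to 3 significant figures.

R ≈ 9.21 mm/hr

Incoming column moisture flux per unit ridge length: F = V × PW = 22.3 × 19.9 = 443.77 mm·m/s.
Spread over the 59 km slope with efficiency ε = 0.34: R = ε·F/W = 0.34 × 443.77 / 59000 m = 2.557e-03 mm/s.
R = 2.557e-03 × 3600 = 9.21 mm/hr.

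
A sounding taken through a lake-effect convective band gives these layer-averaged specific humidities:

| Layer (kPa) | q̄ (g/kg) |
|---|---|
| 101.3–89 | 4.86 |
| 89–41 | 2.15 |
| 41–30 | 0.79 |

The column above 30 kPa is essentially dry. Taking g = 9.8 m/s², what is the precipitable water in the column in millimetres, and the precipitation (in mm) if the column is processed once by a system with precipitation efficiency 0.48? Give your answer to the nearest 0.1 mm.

PW ≈ 17.5 mm; precipitation ≈ 8.4 mm

Precipitable water is the column-integrated vapour mass per unit area: PW = (1/g) Σ q̄ Δp, with q in kg/kg and Δp in Pa (1 kg/m² of water = 1 mm).
Layer 101.3–89 kPa: Δp = 123 hPa = 12300 Pa, q̄ = 0.00486 kg/kg → 0.00486 × 12300 / 9.8 = 6.10 mm
Layer 89–41 kPa: Δp = 480 hPa = 48000 Pa, q̄ = 0.00215 kg/kg → 0.00215 × 48000 / 9.8 = 10.53 mm
Layer 41–30 kPa: Δp = 110 hPa = 11000 Pa, q̄ = 0.00079 kg/kg → 0.00079 × 11000 / 9.8 = 0.89 mm
PW = 6.10 + 10.53 + 0.89 = 17.52 ≈ 17.5 mm.
Precipitation = ε × PW = 0.48 × 17.5 = 8.4 mm.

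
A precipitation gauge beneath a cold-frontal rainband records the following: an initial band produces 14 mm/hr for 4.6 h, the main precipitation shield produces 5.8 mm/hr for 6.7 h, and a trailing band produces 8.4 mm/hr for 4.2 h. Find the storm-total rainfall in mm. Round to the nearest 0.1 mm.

total ≈ 138.5 mm

Total = Σ Rᵢ Δtᵢ = 14 × 4.6 + 5.8 × 6.7 + 8.4 × 4.2
      = 64.4 + 38.86 + 35.28 = 138.5 mm.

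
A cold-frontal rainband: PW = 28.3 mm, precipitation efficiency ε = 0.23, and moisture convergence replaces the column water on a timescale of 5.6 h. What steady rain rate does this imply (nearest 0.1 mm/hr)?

R ≈ 1.2 mm/hr

Each overturning extracts ε × PW = 0.23 × 28.3 = 6.509 mm.
Rate = ε·PW / τ = 6.509 / 5.6 h = 1.2 mm/hr.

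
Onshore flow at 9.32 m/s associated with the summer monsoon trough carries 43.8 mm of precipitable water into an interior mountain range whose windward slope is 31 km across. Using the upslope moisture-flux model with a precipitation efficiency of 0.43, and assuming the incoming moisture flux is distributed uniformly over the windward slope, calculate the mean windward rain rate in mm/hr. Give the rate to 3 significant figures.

R ≈ 20.4 mm/hr

Incoming column moisture flux per unit ridge length: F = V × PW = 9.32 × 43.8 = 408.216 mm·m/s.
Spread over the 31 km slope with efficiency ε = 0.43: R = ε·F/W = 0.43 × 408.216 / 31000 m = 5.662e-03 mm/s.
R = 5.662e-03 × 3600 = 20.4 mm/hr.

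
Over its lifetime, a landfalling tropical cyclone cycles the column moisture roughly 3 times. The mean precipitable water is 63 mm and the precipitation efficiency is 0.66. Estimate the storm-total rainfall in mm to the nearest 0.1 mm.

rainfall ≈ 124.7 mm

Each cycle deposits ε × PW = 0.66 × 63 = 41.58 mm.
Over 3 cycles: 3 × 41.58 = 124.7 mm.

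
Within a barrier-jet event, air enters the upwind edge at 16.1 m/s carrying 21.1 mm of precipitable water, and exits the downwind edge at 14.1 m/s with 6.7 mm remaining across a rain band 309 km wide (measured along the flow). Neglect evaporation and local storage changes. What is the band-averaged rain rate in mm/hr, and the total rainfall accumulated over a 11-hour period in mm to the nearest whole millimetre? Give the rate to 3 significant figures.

Column moisture flux per unit crosswind length is F = V × PW.
Inflow: F_in = 16.1 × 21.1 = 339.71 mm·m/s
Outflow: F_out = 14.1 × 6.7 = 94.47 mm·m/s
Steady-state rate R = (F_in − F_out)/L = (339.71 − 94.47) / 309000 m = 7.937e-04 mm/s.
R = 7.937e-04 × 3600 = 2.86 mm/hr.
Over 11 h: total = 2.86 × 11 = 31.46 ≈ 31 mm.

R ≈ 2.86 mm/hr; total ≈ 31 mm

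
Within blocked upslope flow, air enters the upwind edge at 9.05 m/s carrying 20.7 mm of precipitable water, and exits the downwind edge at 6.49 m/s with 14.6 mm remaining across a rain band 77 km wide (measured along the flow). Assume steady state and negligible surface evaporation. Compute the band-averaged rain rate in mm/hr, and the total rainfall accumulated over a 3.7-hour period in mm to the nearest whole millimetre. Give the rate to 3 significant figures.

R ≈ 4.33 mm/hr; total ≈ 16 mm

Column moisture flux per unit crosswind length is F = V × PW.
Inflow: F_in = 9.05 × 20.7 = 187.335 mm·m/s
Outflow: F_out = 6.49 × 14.6 = 94.754 mm·m/s
Steady-state rate R = (F_in − F_out)/L = (187.335 − 94.754) / 77000 m = 1.202e-03 mm/s.
R = 1.202e-03 × 3600 = 4.33 mm/hr.
Over 3.7 h: total = 4.33 × 3.7 = 16.021 ≈ 16 mm.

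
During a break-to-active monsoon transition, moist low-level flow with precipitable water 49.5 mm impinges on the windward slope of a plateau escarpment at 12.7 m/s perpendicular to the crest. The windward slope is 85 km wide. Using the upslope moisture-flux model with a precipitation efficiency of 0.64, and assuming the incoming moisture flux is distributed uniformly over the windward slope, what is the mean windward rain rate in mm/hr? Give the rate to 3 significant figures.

Incoming column moisture flux per unit ridge length: F = V × PW = 12.7 × 49.5 = 628.65 mm·m/s.
Spread over the 85 km slope with efficiency ε = 0.64: R = ε·F/W = 0.64 × 628.65 / 85000 m = 4.733e-03 mm/s.
R = 4.733e-03 × 3600 = 17.0 mm/hr.

R ≈ 17.0 mm/hr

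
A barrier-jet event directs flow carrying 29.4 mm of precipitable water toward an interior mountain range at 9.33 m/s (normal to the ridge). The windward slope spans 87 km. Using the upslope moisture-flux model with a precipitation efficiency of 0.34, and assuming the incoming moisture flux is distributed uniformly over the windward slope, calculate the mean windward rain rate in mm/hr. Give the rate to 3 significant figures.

Incoming column moisture flux per unit ridge length: F = V × PW = 9.33 × 29.4 = 274.302 mm·m/s.
Spread over the 87 km slope with efficiency ε = 0.34: R = ε·F/W = 0.34 × 274.302 / 87000 m = 1.072e-03 mm/s.
R = 1.072e-03 × 3600 = 3.86 mm/hr.

R ≈ 3.86 mm/hr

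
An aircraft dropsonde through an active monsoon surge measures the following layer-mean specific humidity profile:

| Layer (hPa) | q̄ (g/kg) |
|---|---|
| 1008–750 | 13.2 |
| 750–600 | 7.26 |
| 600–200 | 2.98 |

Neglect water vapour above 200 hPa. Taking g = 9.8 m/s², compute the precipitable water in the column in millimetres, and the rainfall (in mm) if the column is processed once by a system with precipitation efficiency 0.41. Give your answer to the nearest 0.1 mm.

PW ≈ 58.0 mm; rainfall ≈ 23.8 mm

Precipitable water is the column-integrated vapour mass per unit area: PW = (1/g) Σ q̄ Δp, with q in kg/kg and Δp in Pa (1 kg/m² of water = 1 mm).
Layer 1008–750 hPa: Δp = 258 hPa = 25800 Pa, q̄ = 0.0132 kg/kg → 0.0132 × 25800 / 9.8 = 34.75 mm
Layer 750–600 hPa: Δp = 150 hPa = 15000 Pa, q̄ = 0.00726 kg/kg → 0.00726 × 15000 / 9.8 = 11.11 mm
Layer 600–200 hPa: Δp = 400 hPa = 40000 Pa, q̄ = 0.00298 kg/kg → 0.00298 × 40000 / 9.8 = 12.16 mm
PW = 34.75 + 11.11 + 12.16 = 58.02 ≈ 58.0 mm.
Rainfall = ε × PW = 0.41 × 58.0 = 23.8 mm.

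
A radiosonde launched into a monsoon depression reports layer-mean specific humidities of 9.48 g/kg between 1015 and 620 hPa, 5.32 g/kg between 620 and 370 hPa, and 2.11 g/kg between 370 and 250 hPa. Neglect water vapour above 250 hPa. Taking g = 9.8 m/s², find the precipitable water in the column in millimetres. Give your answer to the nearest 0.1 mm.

PW ≈ 54.4 mm

Precipitable water is the column-integrated vapour mass per unit area: PW = (1/g) Σ q̄ Δp, with q in kg/kg and Δp in Pa (1 kg/m² of water = 1 mm).
Layer 1015–620 hPa: Δp = 395 hPa = 39500 Pa, q̄ = 0.00948 kg/kg → 0.00948 × 39500 / 9.8 = 38.21 mm
Layer 620–370 hPa: Δp = 250 hPa = 25000 Pa, q̄ = 0.00532 kg/kg → 0.00532 × 25000 / 9.8 = 13.57 mm
Layer 370–250 hPa: Δp = 120 hPa = 12000 Pa, q̄ = 0.00211 kg/kg → 0.00211 × 12000 / 9.8 = 2.58 mm
PW = 38.21 + 13.57 + 2.58 = 54.36 ≈ 54.4 mm.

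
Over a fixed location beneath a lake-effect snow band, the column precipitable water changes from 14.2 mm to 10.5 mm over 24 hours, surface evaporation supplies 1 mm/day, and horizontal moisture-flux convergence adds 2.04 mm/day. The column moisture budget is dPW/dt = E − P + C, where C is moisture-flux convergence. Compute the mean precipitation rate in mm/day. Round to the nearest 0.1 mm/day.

dPW/dt = (10.5 − 14.2) mm / (24/24 day) = -3.700 mm/day.
P = E + C − dPW/dt = 1 + (2.04) − (-3.700) = 6.7 mm/day.

P ≈ 6.7 mm/day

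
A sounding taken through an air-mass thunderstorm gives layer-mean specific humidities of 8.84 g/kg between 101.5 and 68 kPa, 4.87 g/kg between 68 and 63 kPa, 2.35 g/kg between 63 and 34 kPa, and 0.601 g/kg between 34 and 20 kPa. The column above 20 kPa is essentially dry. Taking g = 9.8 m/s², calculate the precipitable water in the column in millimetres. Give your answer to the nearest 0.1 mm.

Precipitable water is the column-integrated vapour mass per unit area: PW = (1/g) Σ q̄ Δp, with q in kg/kg and Δp in Pa (1 kg/m² of water = 1 mm).
Layer 101.5–68 kPa: Δp = 335 hPa = 33500 Pa, q̄ = 0.00884 kg/kg → 0.00884 × 33500 / 9.8 = 30.22 mm
Layer 68–63 kPa: Δp = 50 hPa = 5000 Pa, q̄ = 0.00487 kg/kg → 0.00487 × 5000 / 9.8 = 2.48 mm
Layer 63–34 kPa: Δp = 290 hPa = 29000 Pa, q̄ = 0.00235 kg/kg → 0.00235 × 29000 / 9.8 = 6.95 mm
Layer 34–20 kPa: Δp = 140 hPa = 14000 Pa, q̄ = 0.000601 kg/kg → 0.000601 × 14000 / 9.8 = 0.86 mm
PW = 30.22 + 2.48 + 6.95 + 0.86 = 40.51 ≈ 40.5 mm.

PW ≈ 40.5 mm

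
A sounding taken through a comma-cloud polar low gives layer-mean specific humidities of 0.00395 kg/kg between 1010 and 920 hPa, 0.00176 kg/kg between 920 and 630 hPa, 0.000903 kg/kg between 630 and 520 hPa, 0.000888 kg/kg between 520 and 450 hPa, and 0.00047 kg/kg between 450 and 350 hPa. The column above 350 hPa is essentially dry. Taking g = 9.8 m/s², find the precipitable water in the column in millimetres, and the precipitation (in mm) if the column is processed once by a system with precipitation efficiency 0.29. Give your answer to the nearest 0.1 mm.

PW ≈ 11.0 mm; precipitation ≈ 3.2 mm

Precipitable water is the column-integrated vapour mass per unit area: PW = (1/g) Σ q̄ Δp, with q in kg/kg and Δp in Pa (1 kg/m² of water = 1 mm).
Layer 1010–920 hPa: Δp = 90 hPa = 9000 Pa, q̄ = 0.00395 kg/kg → 0.00395 × 9000 / 9.8 = 3.63 mm
Layer 920–630 hPa: Δp = 290 hPa = 29000 Pa, q̄ = 0.00176 kg/kg → 0.00176 × 29000 / 9.8 = 5.21 mm
Layer 630–520 hPa: Δp = 110 hPa = 11000 Pa, q̄ = 0.000903 kg/kg → 0.000903 × 11000 / 9.8 = 1.01 mm
Layer 520–450 hPa: Δp = 70 hPa = 7000 Pa, q̄ = 0.000888 kg/kg → 0.000888 × 7000 / 9.8 = 0.63 mm
Layer 450–350 hPa: Δp = 100 hPa = 10000 Pa, q̄ = 0.00047 kg/kg → 0.00047 × 10000 / 9.8 = 0.48 mm
PW = 3.63 + 5.21 + 1.01 + 0.63 + 0.48 = 10.96 ≈ 11.0 mm.
Precipitation = ε × PW = 0.29 × 11.0 = 3.2 mm.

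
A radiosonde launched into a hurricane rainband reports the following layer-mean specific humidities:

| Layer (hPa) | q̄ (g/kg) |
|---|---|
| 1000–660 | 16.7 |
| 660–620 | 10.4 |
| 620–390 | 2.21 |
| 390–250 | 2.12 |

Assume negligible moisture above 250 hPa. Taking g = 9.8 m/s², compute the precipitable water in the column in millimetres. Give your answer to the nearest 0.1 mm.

Precipitable water is the column-integrated vapour mass per unit area: PW = (1/g) Σ q̄ Δp, with q in kg/kg and Δp in Pa (1 kg/m² of water = 1 mm).
Layer 1000–660 hPa: Δp = 340 hPa = 34000 Pa, q̄ = 0.0167 kg/kg → 0.0167 × 34000 / 9.8 = 57.94 mm
Layer 660–620 hPa: Δp = 40 hPa = 4000 Pa, q̄ = 0.0104 kg/kg → 0.0104 × 4000 / 9.8 = 4.24 mm
Layer 620–390 hPa: Δp = 230 hPa = 23000 Pa, q̄ = 0.00221 kg/kg → 0.00221 × 23000 / 9.8 = 5.19 mm
Layer 390–250 hPa: Δp = 140 hPa = 14000 Pa, q̄ = 0.00212 kg/kg → 0.00212 × 14000 / 9.8 = 3.03 mm
PW = 57.94 + 4.24 + 5.19 + 3.03 = 70.40 ≈ 70.4 mm.

PW ≈ 70.4 mm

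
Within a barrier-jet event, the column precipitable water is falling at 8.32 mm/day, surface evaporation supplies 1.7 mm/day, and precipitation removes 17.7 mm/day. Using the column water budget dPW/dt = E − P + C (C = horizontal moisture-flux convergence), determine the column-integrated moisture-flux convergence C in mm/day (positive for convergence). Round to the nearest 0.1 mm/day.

dPW/dt = -8.32 mm/day.
C = dPW/dt − E + P = (-8.32) − 1.7 + 17.7 = 7.7 mm/day.

C ≈ 7.7 mm/day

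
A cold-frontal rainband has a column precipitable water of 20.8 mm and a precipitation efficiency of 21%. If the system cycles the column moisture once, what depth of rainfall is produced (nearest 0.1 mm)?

Rainfall = ε × PW = 0.21 × 20.8 = 4.4 mm.

rainfall ≈ 4.4 mm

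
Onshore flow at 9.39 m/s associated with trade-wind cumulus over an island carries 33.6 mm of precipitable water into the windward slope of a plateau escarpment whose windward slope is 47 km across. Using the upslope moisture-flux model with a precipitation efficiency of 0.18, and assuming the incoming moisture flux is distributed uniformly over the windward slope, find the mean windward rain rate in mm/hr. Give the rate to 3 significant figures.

Incoming column moisture flux per unit ridge length: F = V × PW = 9.39 × 33.6 = 315.504 mm·m/s.
Spread over the 47 km slope with efficiency ε = 0.18: R = ε·F/W = 0.18 × 315.504 / 47000 m = 1.208e-03 mm/s.
R = 1.208e-03 × 3600 = 4.35 mm/hr.

R ≈ 4.35 mm/hr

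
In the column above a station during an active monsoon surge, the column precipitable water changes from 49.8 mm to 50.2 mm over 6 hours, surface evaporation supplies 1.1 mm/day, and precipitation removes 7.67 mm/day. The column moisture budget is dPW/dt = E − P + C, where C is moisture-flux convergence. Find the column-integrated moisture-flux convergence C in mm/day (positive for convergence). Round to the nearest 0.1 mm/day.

dPW/dt = (50.2 − 49.8) mm / (6/24 day) = +1.600 mm/day.
C = dPW/dt − E + P = (+1.600) − 1.1 + 7.67 = 8.2 mm/day.

C ≈ 8.2 mm/day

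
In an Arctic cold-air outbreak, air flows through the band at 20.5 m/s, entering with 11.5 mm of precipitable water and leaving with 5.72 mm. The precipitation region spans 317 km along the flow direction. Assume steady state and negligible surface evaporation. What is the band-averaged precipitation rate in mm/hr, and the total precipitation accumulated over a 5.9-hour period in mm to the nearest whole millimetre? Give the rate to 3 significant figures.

Column moisture flux per unit crosswind length is F = V × PW.
Inflow: F_in = 20.5 × 11.5 = 235.75 mm·m/s
Outflow: F_out = 20.5 × 5.72 = 117.26 mm·m/s
Steady-state rate R = (F_in − F_out)/L = (235.75 − 117.26) / 317000 m = 3.738e-04 mm/s.
R = 3.738e-04 × 3600 = 1.35 mm/hr.
Over 5.9 h: total = 1.35 × 5.9 = 7.965 ≈ 8 mm.

R ≈ 1.35 mm/hr; total ≈ 8 mm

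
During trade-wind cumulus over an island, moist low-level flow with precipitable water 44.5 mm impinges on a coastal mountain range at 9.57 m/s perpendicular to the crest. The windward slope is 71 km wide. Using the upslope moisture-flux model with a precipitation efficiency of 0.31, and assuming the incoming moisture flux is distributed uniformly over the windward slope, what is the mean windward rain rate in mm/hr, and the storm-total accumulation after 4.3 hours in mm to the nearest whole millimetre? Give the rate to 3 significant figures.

Incoming column moisture flux per unit ridge length: F = V × PW = 9.57 × 44.5 = 425.865 mm·m/s.
Spread over the 71 km slope with efficiency ε = 0.31: R = ε·F/W = 0.31 × 425.865 / 71000 m = 1.859e-03 mm/s.
R = 1.859e-03 × 3600 = 6.69 mm/hr.
Over 4.3 h: total = 6.69 × 4.3 = 28.767 ≈ 29 mm.

R ≈ 6.69 mm/hr; total ≈ 29 mm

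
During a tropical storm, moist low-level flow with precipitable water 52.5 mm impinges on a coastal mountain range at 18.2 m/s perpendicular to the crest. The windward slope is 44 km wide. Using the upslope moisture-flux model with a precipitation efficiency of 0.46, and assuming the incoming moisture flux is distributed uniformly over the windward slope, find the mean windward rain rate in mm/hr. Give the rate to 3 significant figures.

Incoming column moisture flux per unit ridge length: F = V × PW = 18.2 × 52.5 = 955.5 mm·m/s.
Spread over the 44 km slope with efficiency ε = 0.46: R = ε·F/W = 0.46 × 955.5 / 44000 m = 9.989e-03 mm/s.
R = 9.989e-03 × 3600 = 36.0 mm/hr.

R ≈ 36.0 mm/hr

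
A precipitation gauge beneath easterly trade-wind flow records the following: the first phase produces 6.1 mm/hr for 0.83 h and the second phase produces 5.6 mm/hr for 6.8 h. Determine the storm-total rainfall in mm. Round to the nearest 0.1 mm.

total ≈ 43.1 mm

Total = Σ Rᵢ Δtᵢ = 6.1 × 0.83 + 5.6 × 6.8
      = 5.063 + 38.08 = 43.1 mm.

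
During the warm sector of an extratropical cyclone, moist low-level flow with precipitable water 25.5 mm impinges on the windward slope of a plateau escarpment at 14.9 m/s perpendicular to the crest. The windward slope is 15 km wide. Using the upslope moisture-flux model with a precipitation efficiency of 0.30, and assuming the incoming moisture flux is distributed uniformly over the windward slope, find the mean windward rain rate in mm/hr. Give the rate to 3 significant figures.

Incoming column moisture flux per unit ridge length: F = V × PW = 14.9 × 25.5 = 379.95 mm·m/s.
Spread over the 15 km slope with efficiency ε = 0.30: R = ε·F/W = 0.30 × 379.95 / 15000 m = 7.599e-03 mm/s.
R = 7.599e-03 × 3600 = 27.4 mm/hr.

R ≈ 27.4 mm/hr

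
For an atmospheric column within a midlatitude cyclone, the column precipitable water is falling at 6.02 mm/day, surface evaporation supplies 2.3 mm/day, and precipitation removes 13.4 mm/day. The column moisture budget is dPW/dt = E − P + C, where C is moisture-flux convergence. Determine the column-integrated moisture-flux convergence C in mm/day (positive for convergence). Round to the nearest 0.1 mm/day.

dPW/dt = -6.02 mm/day.
C = dPW/dt − E + P = (-6.02) − 2.3 + 13.4 = 5.1 mm/day.

C ≈ 5.1 mm/day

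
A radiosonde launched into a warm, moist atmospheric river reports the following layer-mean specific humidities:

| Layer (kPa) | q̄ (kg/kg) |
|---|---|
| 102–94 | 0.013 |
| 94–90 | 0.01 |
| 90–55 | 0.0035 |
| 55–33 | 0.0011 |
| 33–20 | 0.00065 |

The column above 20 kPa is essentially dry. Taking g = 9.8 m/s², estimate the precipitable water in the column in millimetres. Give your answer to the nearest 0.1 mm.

Precipitable water is the column-integrated vapour mass per unit area: PW = (1/g) Σ q̄ Δp, with q in kg/kg and Δp in Pa (1 kg/m² of water = 1 mm).
Layer 102–94 kPa: Δp = 80 hPa = 8000 Pa, q̄ = 0.013 kg/kg → 0.013 × 8000 / 9.8 = 10.61 mm
Layer 94–90 kPa: Δp = 40 hPa = 4000 Pa, q̄ = 0.01 kg/kg → 0.01 × 4000 / 9.8 = 4.08 mm
Layer 90–55 kPa: Δp = 350 hPa = 35000 Pa, q̄ = 0.0035 kg/kg → 0.0035 × 35000 / 9.8 = 12.50 mm
Layer 55–33 kPa: Δp = 220 hPa = 22000 Pa, q̄ = 0.0011 kg/kg → 0.0011 × 22000 / 9.8 = 2.47 mm
Layer 33–20 kPa: Δp = 130 hPa = 13000 Pa, q̄ = 0.00065 kg/kg → 0.00065 × 13000 / 9.8 = 0.86 mm
PW = 10.61 + 4.08 + 12.50 + 2.47 + 0.86 = 30.52 ≈ 30.5 mm.

PW ≈ 30.5 mm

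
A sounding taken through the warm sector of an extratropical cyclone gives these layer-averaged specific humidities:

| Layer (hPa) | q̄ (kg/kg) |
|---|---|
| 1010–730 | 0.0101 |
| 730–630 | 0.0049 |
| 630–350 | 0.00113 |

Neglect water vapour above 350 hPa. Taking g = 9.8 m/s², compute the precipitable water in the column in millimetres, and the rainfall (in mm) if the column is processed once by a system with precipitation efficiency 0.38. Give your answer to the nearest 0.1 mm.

Precipitable water is the column-integrated vapour mass per unit area: PW = (1/g) Σ q̄ Δp, with q in kg/kg and Δp in Pa (1 kg/m² of water = 1 mm).
Layer 1010–730 hPa: Δp = 280 hPa = 28000 Pa, q̄ = 0.0101 kg/kg → 0.0101 × 28000 / 9.8 = 28.86 mm
Layer 730–630 hPa: Δp = 100 hPa = 10000 Pa, q̄ = 0.0049 kg/kg → 0.0049 × 10000 / 9.8 = 5.00 mm
Layer 630–350 hPa: Δp = 280 hPa = 28000 Pa, q̄ = 0.00113 kg/kg → 0.00113 × 28000 / 9.8 = 3.23 mm
PW = 28.86 + 5.00 + 3.23 = 37.09 ≈ 37.1 mm.
Rainfall = ε × PW = 0.38 × 37.1 = 14.1 mm.

PW ≈ 37.1 mm; rainfall ≈ 14.1 mm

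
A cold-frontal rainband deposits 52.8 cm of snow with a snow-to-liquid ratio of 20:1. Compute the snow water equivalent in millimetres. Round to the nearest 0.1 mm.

SWE = snow depth / ratio = 52.8 cm / 20 = 2.640 cm = 26.4 mm.

SWE ≈ 26.4 mm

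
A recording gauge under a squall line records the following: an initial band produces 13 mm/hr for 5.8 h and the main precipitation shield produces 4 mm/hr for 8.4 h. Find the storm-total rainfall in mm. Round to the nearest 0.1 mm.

Total = Σ Rᵢ Δtᵢ = 13 × 5.8 + 4 × 8.4
      = 75.4 + 33.6 = 109.0 mm.

total ≈ 109.0 mm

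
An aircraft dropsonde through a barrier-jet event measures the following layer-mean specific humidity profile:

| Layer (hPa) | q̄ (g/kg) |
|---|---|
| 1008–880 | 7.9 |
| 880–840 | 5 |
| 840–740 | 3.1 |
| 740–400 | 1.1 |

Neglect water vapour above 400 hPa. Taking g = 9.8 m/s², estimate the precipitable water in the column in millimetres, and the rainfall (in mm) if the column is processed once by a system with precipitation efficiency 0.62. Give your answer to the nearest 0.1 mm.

Precipitable water is the column-integrated vapour mass per unit area: PW = (1/g) Σ q̄ Δp, with q in kg/kg and Δp in Pa (1 kg/m² of water = 1 mm).
Layer 1008–880 hPa: Δp = 128 hPa = 12800 Pa, q̄ = 0.0079 kg/kg → 0.0079 × 12800 / 9.8 = 10.32 mm
Layer 880–840 hPa: Δp = 40 hPa = 4000 Pa, q̄ = 0.005 kg/kg → 0.005 × 4000 / 9.8 = 2.04 mm
Layer 840–740 hPa: Δp = 100 hPa = 10000 Pa, q̄ = 0.0031 kg/kg → 0.0031 × 10000 / 9.8 = 3.16 mm
Layer 740–400 hPa: Δp = 340 hPa = 34000 Pa, q̄ = 0.0011 kg/kg → 0.0011 × 34000 / 9.8 = 3.82 mm
PW = 10.32 + 2.04 + 3.16 + 3.82 = 19.34 ≈ 19.3 mm.
Rainfall = ε × PW = 0.62 × 19.3 = 12.0 mm.

PW ≈ 19.3 mm; rainfall ≈ 12.0 mm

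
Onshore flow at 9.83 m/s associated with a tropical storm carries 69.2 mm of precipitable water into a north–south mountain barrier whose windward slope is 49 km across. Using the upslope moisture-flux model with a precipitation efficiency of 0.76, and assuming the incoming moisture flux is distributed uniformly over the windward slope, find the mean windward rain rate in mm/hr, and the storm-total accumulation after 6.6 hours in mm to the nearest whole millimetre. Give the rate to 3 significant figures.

Incoming column moisture flux per unit ridge length: F = V × PW = 9.83 × 69.2 = 680.236 mm·m/s.
Spread over the 49 km slope with efficiency ε = 0.76: R = ε·F/W = 0.76 × 680.236 / 49000 m = 1.055e-02 mm/s.
R = 1.055e-02 × 3600 = 38.0 mm/hr.
Over 6.6 h: total = 38.0 × 6.6 = 250.8 ≈ 251 mm.

R ≈ 38.0 mm/hr; total ≈ 251 mm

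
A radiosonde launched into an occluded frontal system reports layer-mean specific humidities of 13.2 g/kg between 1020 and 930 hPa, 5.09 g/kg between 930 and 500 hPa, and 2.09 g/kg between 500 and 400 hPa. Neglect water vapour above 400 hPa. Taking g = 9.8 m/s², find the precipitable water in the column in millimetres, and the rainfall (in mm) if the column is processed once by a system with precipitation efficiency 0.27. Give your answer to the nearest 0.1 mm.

PW ≈ 36.6 mm; rainfall ≈ 9.9 mm

Precipitable water is the column-integrated vapour mass per unit area: PW = (1/g) Σ q̄ Δp, with q in kg/kg and Δp in Pa (1 kg/m² of water = 1 mm).
Layer 1020–930 hPa: Δp = 90 hPa = 9000 Pa, q̄ = 0.0132 kg/kg → 0.0132 × 9000 / 9.8 = 12.12 mm
Layer 930–500 hPa: Δp = 430 hPa = 43000 Pa, q̄ = 0.00509 kg/kg → 0.00509 × 43000 / 9.8 = 22.33 mm
Layer 500–400 hPa: Δp = 100 hPa = 10000 Pa, q̄ = 0.00209 kg/kg → 0.00209 × 10000 / 9.8 = 2.13 mm
PW = 12.12 + 22.33 + 2.13 = 36.58 ≈ 36.6 mm.
Rainfall = ε × PW = 0.27 × 36.6 = 9.9 mm.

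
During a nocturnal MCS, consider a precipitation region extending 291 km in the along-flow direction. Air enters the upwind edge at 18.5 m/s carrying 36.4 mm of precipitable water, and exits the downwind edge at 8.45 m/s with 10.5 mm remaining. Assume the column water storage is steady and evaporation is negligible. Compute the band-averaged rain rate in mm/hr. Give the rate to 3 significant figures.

R ≈ 7.23 mm/hr

Column moisture flux per unit crosswind length is F = V × PW.
Inflow: F_in = 18.5 × 36.4 = 673.4 mm·m/s
Outflow: F_out = 8.45 × 10.5 = 88.725 mm·m/s
Steady-state rate R = (F_in − F_out)/L = (673.4 − 88.725) / 291000 m = 2.009e-03 mm/s.
R = 2.009e-03 × 3600 = 7.23 mm/hr.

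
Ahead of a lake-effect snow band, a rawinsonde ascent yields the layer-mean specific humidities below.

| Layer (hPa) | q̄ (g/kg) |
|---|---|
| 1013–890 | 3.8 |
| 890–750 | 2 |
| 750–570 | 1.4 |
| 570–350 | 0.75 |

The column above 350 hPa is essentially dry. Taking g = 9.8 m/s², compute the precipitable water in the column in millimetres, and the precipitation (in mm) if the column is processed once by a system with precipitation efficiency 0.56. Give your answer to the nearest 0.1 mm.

PW ≈ 11.9 mm; precipitation ≈ 6.7 mm

Precipitable water is the column-integrated vapour mass per unit area: PW = (1/g) Σ q̄ Δp, with q in kg/kg and Δp in Pa (1 kg/m² of water = 1 mm).
Layer 1013–890 hPa: Δp = 123 hPa = 12300 Pa, q̄ = 0.0038 kg/kg → 0.0038 × 12300 / 9.8 = 4.77 mm
Layer 890–750 hPa: Δp = 140 hPa = 14000 Pa, q̄ = 0.002 kg/kg → 0.002 × 14000 / 9.8 = 2.86 mm
Layer 750–570 hPa: Δp = 180 hPa = 18000 Pa, q̄ = 0.0014 kg/kg → 0.0014 × 18000 / 9.8 = 2.57 mm
Layer 570–350 hPa: Δp = 220 hPa = 22000 Pa, q̄ = 0.00075 kg/kg → 0.00075 × 22000 / 9.8 = 1.68 mm
PW = 4.77 + 2.86 + 2.57 + 1.68 = 11.88 ≈ 11.9 mm.
Precipitation = ε × PW = 0.56 × 11.9 = 6.7 mm.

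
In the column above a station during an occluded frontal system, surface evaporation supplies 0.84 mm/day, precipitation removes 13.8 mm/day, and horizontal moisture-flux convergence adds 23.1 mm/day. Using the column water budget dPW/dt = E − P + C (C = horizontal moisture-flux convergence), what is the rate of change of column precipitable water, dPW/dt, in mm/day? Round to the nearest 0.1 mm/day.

dPW/dt = E − P + C = 0.84 − 13.8 + (23.1) = 10.1 mm/day.

dPW/dt ≈ 10.1 mm/day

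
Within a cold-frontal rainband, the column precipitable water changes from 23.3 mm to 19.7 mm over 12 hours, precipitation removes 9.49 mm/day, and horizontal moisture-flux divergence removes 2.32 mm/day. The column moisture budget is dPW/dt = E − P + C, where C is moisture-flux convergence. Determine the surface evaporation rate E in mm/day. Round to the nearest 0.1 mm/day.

E ≈ 4.6 mm/day

dPW/dt = (19.7 − 23.3) mm / (12/24 day) = -7.200 mm/day.
E = dPW/dt + P − C = (-7.200) + 9.49 − (-2.32) = 4.6 mm/day.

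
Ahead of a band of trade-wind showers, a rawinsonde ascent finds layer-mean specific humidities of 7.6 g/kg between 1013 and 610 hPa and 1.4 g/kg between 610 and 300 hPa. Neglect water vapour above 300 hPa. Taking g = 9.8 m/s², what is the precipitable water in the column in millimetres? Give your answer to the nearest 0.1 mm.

PW ≈ 35.7 mm

Precipitable water is the column-integrated vapour mass per unit area: PW = (1/g) Σ q̄ Δp, with q in kg/kg and Δp in Pa (1 kg/m² of water = 1 mm).
Layer 1013–610 hPa: Δp = 403 hPa = 40300 Pa, q̄ = 0.0076 kg/kg → 0.0076 × 40300 / 9.8 = 31.25 mm
Layer 610–300 hPa: Δp = 310 hPa = 31000 Pa, q̄ = 0.0014 kg/kg → 0.0014 × 31000 / 9.8 = 4.43 mm
PW = 31.25 + 4.43 = 35.68 ≈ 35.7 mm.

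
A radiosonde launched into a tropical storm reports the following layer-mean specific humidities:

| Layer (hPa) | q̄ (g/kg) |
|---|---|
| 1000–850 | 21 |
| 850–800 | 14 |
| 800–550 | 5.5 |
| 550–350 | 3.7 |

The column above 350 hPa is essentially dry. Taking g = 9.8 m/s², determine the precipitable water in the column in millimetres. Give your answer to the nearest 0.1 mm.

PW ≈ 60.9 mm

Precipitable water is the column-integrated vapour mass per unit area: PW = (1/g) Σ q̄ Δp, with q in kg/kg and Δp in Pa (1 kg/m² of water = 1 mm).
Layer 1000–850 hPa: Δp = 150 hPa = 15000 Pa, q̄ = 0.021 kg/kg → 0.021 × 15000 / 9.8 = 32.14 mm
Layer 850–800 hPa: Δp = 50 hPa = 5000 Pa, q̄ = 0.014 kg/kg → 0.014 × 5000 / 9.8 = 7.14 mm
Layer 800–550 hPa: Δp = 250 hPa = 25000 Pa, q̄ = 0.0055 kg/kg → 0.0055 × 25000 / 9.8 = 14.03 mm
Layer 550–350 hPa: Δp = 200 hPa = 20000 Pa, q̄ = 0.0037 kg/kg → 0.0037 × 20000 / 9.8 = 7.55 mm
PW = 32.14 + 7.14 + 14.03 + 7.55 = 60.86 ≈ 60.9 mm.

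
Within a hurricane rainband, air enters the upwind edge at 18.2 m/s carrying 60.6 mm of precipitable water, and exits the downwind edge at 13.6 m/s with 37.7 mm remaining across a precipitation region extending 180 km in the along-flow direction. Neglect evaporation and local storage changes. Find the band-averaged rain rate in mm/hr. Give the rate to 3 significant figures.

Column moisture flux per unit crosswind length is F = V × PW.
Inflow: F_in = 18.2 × 60.6 = 1102.92 mm·m/s
Outflow: F_out = 13.6 × 37.7 = 512.72 mm·m/s
Steady-state rate R = (F_in − F_out)/L = (1102.92 − 512.72) / 180000 m = 3.279e-03 mm/s.
R = 3.279e-03 × 3600 = 11.8 mm/hr.

R ≈ 11.8 mm/hr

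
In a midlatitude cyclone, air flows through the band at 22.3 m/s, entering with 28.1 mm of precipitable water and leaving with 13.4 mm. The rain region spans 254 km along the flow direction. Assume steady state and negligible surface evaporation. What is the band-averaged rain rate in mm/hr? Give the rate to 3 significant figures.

R ≈ 4.65 mm/hr

Column moisture flux per unit crosswind length is F = V × PW.
Inflow: F_in = 22.3 × 28.1 = 626.63 mm·m/s
Outflow: F_out = 22.3 × 13.4 = 298.82 mm·m/s
Steady-state rate R = (F_in − F_out)/L = (626.63 − 298.82) / 254000 m = 1.291e-03 mm/s.
R = 1.291e-03 × 3600 = 4.65 mm/hr.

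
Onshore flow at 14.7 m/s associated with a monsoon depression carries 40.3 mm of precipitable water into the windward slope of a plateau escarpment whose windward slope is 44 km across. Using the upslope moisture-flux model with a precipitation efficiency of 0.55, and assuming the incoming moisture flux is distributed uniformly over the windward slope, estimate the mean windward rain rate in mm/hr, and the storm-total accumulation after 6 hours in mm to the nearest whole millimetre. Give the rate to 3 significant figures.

Incoming column moisture flux per unit ridge length: F = V × PW = 14.7 × 40.3 = 592.41 mm·m/s.
Spread over the 44 km slope with efficiency ε = 0.55: R = ε·F/W = 0.55 × 592.41 / 44000 m = 7.405e-03 mm/s.
R = 7.405e-03 × 3600 = 26.7 mm/hr.
Over 6 h: total = 26.7 × 6 = 160.2 ≈ 160 mm.

R ≈ 26.7 mm/hr; total ≈ 160 mm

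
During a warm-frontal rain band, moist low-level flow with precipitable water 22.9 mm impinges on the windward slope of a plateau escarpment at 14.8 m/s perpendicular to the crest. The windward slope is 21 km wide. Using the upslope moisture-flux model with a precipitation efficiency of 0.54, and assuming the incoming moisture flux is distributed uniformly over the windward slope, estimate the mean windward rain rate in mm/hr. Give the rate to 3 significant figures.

Incoming column moisture flux per unit ridge length: F = V × PW = 14.8 × 22.9 = 338.92 mm·m/s.
Spread over the 21 km slope with efficiency ε = 0.54: R = ε·F/W = 0.54 × 338.92 / 21000 m = 8.715e-03 mm/s.
R = 8.715e-03 × 3600 = 31.4 mm/hr.

R ≈ 31.4 mm/hr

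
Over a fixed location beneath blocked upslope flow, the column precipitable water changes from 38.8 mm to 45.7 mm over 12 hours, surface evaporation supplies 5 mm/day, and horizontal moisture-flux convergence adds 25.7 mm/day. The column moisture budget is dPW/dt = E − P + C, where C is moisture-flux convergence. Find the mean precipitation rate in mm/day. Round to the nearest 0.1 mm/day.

dPW/dt = (45.7 − 38.8) mm / (12/24 day) = +13.800 mm/day.
P = E + C − dPW/dt = 5 + (25.7) − (+13.800) = 16.9 mm/day.

P ≈ 16.9 mm/day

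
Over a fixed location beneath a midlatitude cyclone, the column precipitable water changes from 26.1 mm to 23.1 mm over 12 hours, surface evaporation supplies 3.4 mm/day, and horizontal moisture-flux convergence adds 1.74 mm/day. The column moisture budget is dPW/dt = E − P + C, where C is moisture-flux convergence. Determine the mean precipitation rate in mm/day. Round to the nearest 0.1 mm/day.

dPW/dt = (23.1 − 26.1) mm / (12/24 day) = -6.000 mm/day.
P = E + C − dPW/dt = 3.4 + (1.74) − (-6.000) = 11.1 mm/day.

P ≈ 11.1 mm/day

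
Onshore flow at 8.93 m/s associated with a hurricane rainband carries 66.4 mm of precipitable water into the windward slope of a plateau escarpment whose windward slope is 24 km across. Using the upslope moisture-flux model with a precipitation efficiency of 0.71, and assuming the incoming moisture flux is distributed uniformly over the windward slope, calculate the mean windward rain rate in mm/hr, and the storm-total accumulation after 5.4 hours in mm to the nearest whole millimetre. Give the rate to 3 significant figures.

R ≈ 63.1 mm/hr; total ≈ 341 mm

Incoming column moisture flux per unit ridge length: F = V × PW = 8.93 × 66.4 = 592.952 mm·m/s.
Spread over the 24 km slope with efficiency ε = 0.71: R = ε·F/W = 0.71 × 592.952 / 24000 m = 1.754e-02 mm/s.
R = 1.754e-02 × 3600 = 63.1 mm/hr.
Over 5.4 h: total = 63.1 × 5.4 = 340.74 ≈ 341 mm.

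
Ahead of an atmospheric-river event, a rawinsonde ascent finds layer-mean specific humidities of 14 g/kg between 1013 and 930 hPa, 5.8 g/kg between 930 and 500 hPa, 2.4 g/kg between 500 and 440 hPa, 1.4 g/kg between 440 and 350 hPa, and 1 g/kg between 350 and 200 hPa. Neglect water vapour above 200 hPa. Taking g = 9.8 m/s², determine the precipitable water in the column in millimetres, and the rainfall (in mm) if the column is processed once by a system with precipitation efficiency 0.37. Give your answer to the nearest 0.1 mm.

PW ≈ 41.6 mm; rainfall ≈ 15.4 mm

Precipitable water is the column-integrated vapour mass per unit area: PW = (1/g) Σ q̄ Δp, with q in kg/kg and Δp in Pa (1 kg/m² of water = 1 mm).
Layer 1013–930 hPa: Δp = 83 hPa = 8300 Pa, q̄ = 0.014 kg/kg → 0.014 × 8300 / 9.8 = 11.86 mm
Layer 930–500 hPa: Δp = 430 hPa = 43000 Pa, q̄ = 0.0058 kg/kg → 0.0058 × 43000 / 9.8 = 25.45 mm
Layer 500–440 hPa: Δp = 60 hPa = 6000 Pa, q̄ = 0.0024 kg/kg → 0.0024 × 6000 / 9.8 = 1.47 mm
Layer 440–350 hPa: Δp = 90 hPa = 9000 Pa, q̄ = 0.0014 kg/kg → 0.0014 × 9000 / 9.8 = 1.29 mm
Layer 350–200 hPa: Δp = 150 hPa = 15000 Pa, q̄ = 0.001 kg/kg → 0.001 × 15000 / 9.8 = 1.53 mm
PW = 11.86 + 25.45 + 1.47 + 1.29 + 1.53 = 41.60 ≈ 41.6 mm.
Rainfall = ε × PW = 0.37 × 41.6 = 15.4 mm.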